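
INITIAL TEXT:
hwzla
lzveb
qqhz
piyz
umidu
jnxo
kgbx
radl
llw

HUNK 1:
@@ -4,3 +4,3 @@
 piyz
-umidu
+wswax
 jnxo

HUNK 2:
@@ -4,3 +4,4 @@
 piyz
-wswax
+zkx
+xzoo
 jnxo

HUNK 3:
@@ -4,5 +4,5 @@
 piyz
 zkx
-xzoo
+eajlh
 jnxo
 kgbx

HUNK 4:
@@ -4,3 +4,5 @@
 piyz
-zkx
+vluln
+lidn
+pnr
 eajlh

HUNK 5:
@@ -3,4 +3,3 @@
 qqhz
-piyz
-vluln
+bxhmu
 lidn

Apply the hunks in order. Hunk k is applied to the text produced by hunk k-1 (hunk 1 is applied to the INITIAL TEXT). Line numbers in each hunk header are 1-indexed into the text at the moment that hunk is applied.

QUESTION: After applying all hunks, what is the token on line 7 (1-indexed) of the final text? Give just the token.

Hunk 1: at line 4 remove [umidu] add [wswax] -> 9 lines: hwzla lzveb qqhz piyz wswax jnxo kgbx radl llw
Hunk 2: at line 4 remove [wswax] add [zkx,xzoo] -> 10 lines: hwzla lzveb qqhz piyz zkx xzoo jnxo kgbx radl llw
Hunk 3: at line 4 remove [xzoo] add [eajlh] -> 10 lines: hwzla lzveb qqhz piyz zkx eajlh jnxo kgbx radl llw
Hunk 4: at line 4 remove [zkx] add [vluln,lidn,pnr] -> 12 lines: hwzla lzveb qqhz piyz vluln lidn pnr eajlh jnxo kgbx radl llw
Hunk 5: at line 3 remove [piyz,vluln] add [bxhmu] -> 11 lines: hwzla lzveb qqhz bxhmu lidn pnr eajlh jnxo kgbx radl llw
Final line 7: eajlh

Answer: eajlh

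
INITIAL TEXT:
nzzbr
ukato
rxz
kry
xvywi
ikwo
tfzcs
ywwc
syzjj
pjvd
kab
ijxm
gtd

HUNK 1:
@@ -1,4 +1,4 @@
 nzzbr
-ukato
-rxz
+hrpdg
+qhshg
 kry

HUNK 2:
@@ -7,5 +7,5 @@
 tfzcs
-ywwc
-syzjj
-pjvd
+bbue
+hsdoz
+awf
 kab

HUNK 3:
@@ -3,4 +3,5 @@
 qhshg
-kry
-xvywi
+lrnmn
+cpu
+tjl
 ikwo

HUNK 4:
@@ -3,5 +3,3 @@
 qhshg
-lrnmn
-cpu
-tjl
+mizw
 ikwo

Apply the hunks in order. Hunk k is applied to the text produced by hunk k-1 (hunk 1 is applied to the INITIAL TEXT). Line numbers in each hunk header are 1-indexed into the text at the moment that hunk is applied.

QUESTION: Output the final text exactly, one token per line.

Answer: nzzbr
hrpdg
qhshg
mizw
ikwo
tfzcs
bbue
hsdoz
awf
kab
ijxm
gtd

Derivation:
Hunk 1: at line 1 remove [ukato,rxz] add [hrpdg,qhshg] -> 13 lines: nzzbr hrpdg qhshg kry xvywi ikwo tfzcs ywwc syzjj pjvd kab ijxm gtd
Hunk 2: at line 7 remove [ywwc,syzjj,pjvd] add [bbue,hsdoz,awf] -> 13 lines: nzzbr hrpdg qhshg kry xvywi ikwo tfzcs bbue hsdoz awf kab ijxm gtd
Hunk 3: at line 3 remove [kry,xvywi] add [lrnmn,cpu,tjl] -> 14 lines: nzzbr hrpdg qhshg lrnmn cpu tjl ikwo tfzcs bbue hsdoz awf kab ijxm gtd
Hunk 4: at line 3 remove [lrnmn,cpu,tjl] add [mizw] -> 12 lines: nzzbr hrpdg qhshg mizw ikwo tfzcs bbue hsdoz awf kab ijxm gtd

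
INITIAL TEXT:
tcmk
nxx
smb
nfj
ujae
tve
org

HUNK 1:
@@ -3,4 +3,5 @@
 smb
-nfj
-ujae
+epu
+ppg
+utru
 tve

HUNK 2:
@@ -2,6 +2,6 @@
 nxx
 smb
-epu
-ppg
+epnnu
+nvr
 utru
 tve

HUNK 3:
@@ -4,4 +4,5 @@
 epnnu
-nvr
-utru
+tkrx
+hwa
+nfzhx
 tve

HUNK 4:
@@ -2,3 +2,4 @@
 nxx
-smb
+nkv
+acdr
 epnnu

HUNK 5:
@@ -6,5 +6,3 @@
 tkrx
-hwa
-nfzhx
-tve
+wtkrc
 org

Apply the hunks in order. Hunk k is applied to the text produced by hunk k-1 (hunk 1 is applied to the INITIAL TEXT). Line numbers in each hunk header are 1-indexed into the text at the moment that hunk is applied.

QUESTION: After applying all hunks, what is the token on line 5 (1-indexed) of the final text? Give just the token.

Answer: epnnu

Derivation:
Hunk 1: at line 3 remove [nfj,ujae] add [epu,ppg,utru] -> 8 lines: tcmk nxx smb epu ppg utru tve org
Hunk 2: at line 2 remove [epu,ppg] add [epnnu,nvr] -> 8 lines: tcmk nxx smb epnnu nvr utru tve org
Hunk 3: at line 4 remove [nvr,utru] add [tkrx,hwa,nfzhx] -> 9 lines: tcmk nxx smb epnnu tkrx hwa nfzhx tve org
Hunk 4: at line 2 remove [smb] add [nkv,acdr] -> 10 lines: tcmk nxx nkv acdr epnnu tkrx hwa nfzhx tve org
Hunk 5: at line 6 remove [hwa,nfzhx,tve] add [wtkrc] -> 8 lines: tcmk nxx nkv acdr epnnu tkrx wtkrc org
Final line 5: epnnu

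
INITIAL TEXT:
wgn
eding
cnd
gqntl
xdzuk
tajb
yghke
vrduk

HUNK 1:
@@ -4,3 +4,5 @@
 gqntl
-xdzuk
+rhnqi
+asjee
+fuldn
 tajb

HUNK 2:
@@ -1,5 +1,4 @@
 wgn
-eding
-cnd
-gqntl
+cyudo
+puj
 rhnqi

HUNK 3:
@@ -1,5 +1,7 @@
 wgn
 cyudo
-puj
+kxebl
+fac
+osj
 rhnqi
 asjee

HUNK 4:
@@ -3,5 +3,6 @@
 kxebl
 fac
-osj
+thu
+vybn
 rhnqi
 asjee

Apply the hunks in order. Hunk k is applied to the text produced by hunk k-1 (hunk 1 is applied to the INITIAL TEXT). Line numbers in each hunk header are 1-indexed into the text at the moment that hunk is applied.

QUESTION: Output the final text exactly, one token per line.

Hunk 1: at line 4 remove [xdzuk] add [rhnqi,asjee,fuldn] -> 10 lines: wgn eding cnd gqntl rhnqi asjee fuldn tajb yghke vrduk
Hunk 2: at line 1 remove [eding,cnd,gqntl] add [cyudo,puj] -> 9 lines: wgn cyudo puj rhnqi asjee fuldn tajb yghke vrduk
Hunk 3: at line 1 remove [puj] add [kxebl,fac,osj] -> 11 lines: wgn cyudo kxebl fac osj rhnqi asjee fuldn tajb yghke vrduk
Hunk 4: at line 3 remove [osj] add [thu,vybn] -> 12 lines: wgn cyudo kxebl fac thu vybn rhnqi asjee fuldn tajb yghke vrduk

Answer: wgn
cyudo
kxebl
fac
thu
vybn
rhnqi
asjee
fuldn
tajb
yghke
vrduk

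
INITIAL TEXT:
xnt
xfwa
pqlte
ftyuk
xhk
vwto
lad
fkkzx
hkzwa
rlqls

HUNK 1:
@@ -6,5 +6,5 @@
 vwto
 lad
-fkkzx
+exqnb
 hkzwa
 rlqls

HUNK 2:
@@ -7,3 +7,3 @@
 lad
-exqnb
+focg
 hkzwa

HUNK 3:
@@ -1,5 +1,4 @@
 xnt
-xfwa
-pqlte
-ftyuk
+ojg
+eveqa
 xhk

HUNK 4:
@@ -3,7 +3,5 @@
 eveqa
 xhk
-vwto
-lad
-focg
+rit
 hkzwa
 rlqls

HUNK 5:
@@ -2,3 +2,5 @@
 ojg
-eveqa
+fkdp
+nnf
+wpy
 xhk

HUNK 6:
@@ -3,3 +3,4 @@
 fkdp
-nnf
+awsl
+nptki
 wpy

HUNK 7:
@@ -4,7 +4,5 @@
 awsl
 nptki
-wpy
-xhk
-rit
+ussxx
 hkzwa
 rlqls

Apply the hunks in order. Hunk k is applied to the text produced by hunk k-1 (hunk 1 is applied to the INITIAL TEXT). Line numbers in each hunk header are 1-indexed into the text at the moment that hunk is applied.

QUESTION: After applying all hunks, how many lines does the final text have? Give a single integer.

Hunk 1: at line 6 remove [fkkzx] add [exqnb] -> 10 lines: xnt xfwa pqlte ftyuk xhk vwto lad exqnb hkzwa rlqls
Hunk 2: at line 7 remove [exqnb] add [focg] -> 10 lines: xnt xfwa pqlte ftyuk xhk vwto lad focg hkzwa rlqls
Hunk 3: at line 1 remove [xfwa,pqlte,ftyuk] add [ojg,eveqa] -> 9 lines: xnt ojg eveqa xhk vwto lad focg hkzwa rlqls
Hunk 4: at line 3 remove [vwto,lad,focg] add [rit] -> 7 lines: xnt ojg eveqa xhk rit hkzwa rlqls
Hunk 5: at line 2 remove [eveqa] add [fkdp,nnf,wpy] -> 9 lines: xnt ojg fkdp nnf wpy xhk rit hkzwa rlqls
Hunk 6: at line 3 remove [nnf] add [awsl,nptki] -> 10 lines: xnt ojg fkdp awsl nptki wpy xhk rit hkzwa rlqls
Hunk 7: at line 4 remove [wpy,xhk,rit] add [ussxx] -> 8 lines: xnt ojg fkdp awsl nptki ussxx hkzwa rlqls
Final line count: 8

Answer: 8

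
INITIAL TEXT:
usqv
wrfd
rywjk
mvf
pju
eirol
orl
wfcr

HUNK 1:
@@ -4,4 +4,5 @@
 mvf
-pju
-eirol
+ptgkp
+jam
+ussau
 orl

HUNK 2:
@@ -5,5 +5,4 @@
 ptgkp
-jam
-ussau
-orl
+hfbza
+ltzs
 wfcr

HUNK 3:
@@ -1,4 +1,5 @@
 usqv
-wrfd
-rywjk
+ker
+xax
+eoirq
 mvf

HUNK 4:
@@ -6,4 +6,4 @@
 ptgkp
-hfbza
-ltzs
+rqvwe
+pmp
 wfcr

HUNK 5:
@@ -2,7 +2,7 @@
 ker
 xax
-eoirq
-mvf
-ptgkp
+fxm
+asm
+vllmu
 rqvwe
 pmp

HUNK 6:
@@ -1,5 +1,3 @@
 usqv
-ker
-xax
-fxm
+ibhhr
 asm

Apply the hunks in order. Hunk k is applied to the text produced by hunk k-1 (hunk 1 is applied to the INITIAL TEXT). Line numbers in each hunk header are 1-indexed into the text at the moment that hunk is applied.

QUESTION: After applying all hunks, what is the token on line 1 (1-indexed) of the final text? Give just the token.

Answer: usqv

Derivation:
Hunk 1: at line 4 remove [pju,eirol] add [ptgkp,jam,ussau] -> 9 lines: usqv wrfd rywjk mvf ptgkp jam ussau orl wfcr
Hunk 2: at line 5 remove [jam,ussau,orl] add [hfbza,ltzs] -> 8 lines: usqv wrfd rywjk mvf ptgkp hfbza ltzs wfcr
Hunk 3: at line 1 remove [wrfd,rywjk] add [ker,xax,eoirq] -> 9 lines: usqv ker xax eoirq mvf ptgkp hfbza ltzs wfcr
Hunk 4: at line 6 remove [hfbza,ltzs] add [rqvwe,pmp] -> 9 lines: usqv ker xax eoirq mvf ptgkp rqvwe pmp wfcr
Hunk 5: at line 2 remove [eoirq,mvf,ptgkp] add [fxm,asm,vllmu] -> 9 lines: usqv ker xax fxm asm vllmu rqvwe pmp wfcr
Hunk 6: at line 1 remove [ker,xax,fxm] add [ibhhr] -> 7 lines: usqv ibhhr asm vllmu rqvwe pmp wfcr
Final line 1: usqv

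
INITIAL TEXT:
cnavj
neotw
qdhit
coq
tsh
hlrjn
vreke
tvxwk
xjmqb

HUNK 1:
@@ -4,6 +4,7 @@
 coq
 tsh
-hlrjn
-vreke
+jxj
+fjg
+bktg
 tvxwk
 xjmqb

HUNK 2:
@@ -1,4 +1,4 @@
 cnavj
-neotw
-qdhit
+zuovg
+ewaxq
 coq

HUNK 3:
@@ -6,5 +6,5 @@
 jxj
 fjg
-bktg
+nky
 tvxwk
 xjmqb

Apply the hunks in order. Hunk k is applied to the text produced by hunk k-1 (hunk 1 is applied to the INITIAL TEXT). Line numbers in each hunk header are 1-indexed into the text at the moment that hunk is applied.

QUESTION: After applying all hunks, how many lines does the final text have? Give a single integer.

Answer: 10

Derivation:
Hunk 1: at line 4 remove [hlrjn,vreke] add [jxj,fjg,bktg] -> 10 lines: cnavj neotw qdhit coq tsh jxj fjg bktg tvxwk xjmqb
Hunk 2: at line 1 remove [neotw,qdhit] add [zuovg,ewaxq] -> 10 lines: cnavj zuovg ewaxq coq tsh jxj fjg bktg tvxwk xjmqb
Hunk 3: at line 6 remove [bktg] add [nky] -> 10 lines: cnavj zuovg ewaxq coq tsh jxj fjg nky tvxwk xjmqb
Final line count: 10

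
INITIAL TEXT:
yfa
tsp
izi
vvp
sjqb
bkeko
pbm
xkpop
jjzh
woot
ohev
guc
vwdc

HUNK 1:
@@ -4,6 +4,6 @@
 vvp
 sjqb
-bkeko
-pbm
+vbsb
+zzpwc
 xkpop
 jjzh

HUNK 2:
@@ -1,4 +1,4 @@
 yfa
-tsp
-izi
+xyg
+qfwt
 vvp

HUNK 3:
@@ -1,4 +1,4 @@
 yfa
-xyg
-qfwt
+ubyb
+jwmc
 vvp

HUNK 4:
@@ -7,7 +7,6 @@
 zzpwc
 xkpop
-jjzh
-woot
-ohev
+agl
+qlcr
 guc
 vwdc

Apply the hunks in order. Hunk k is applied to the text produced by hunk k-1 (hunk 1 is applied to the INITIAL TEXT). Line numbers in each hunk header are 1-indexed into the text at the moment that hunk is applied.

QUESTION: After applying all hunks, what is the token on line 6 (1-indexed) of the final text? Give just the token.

Hunk 1: at line 4 remove [bkeko,pbm] add [vbsb,zzpwc] -> 13 lines: yfa tsp izi vvp sjqb vbsb zzpwc xkpop jjzh woot ohev guc vwdc
Hunk 2: at line 1 remove [tsp,izi] add [xyg,qfwt] -> 13 lines: yfa xyg qfwt vvp sjqb vbsb zzpwc xkpop jjzh woot ohev guc vwdc
Hunk 3: at line 1 remove [xyg,qfwt] add [ubyb,jwmc] -> 13 lines: yfa ubyb jwmc vvp sjqb vbsb zzpwc xkpop jjzh woot ohev guc vwdc
Hunk 4: at line 7 remove [jjzh,woot,ohev] add [agl,qlcr] -> 12 lines: yfa ubyb jwmc vvp sjqb vbsb zzpwc xkpop agl qlcr guc vwdc
Final line 6: vbsb

Answer: vbsb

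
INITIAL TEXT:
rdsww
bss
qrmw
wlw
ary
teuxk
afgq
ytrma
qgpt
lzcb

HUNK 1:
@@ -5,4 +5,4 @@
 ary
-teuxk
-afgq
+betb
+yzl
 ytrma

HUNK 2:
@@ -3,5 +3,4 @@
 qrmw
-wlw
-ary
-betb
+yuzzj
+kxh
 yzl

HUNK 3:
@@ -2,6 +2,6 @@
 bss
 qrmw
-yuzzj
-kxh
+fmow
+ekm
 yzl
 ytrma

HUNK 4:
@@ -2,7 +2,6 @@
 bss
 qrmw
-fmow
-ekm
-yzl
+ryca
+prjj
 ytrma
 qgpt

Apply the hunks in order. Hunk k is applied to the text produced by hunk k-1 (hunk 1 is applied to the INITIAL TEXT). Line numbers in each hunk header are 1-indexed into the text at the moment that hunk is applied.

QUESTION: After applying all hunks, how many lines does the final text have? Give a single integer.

Hunk 1: at line 5 remove [teuxk,afgq] add [betb,yzl] -> 10 lines: rdsww bss qrmw wlw ary betb yzl ytrma qgpt lzcb
Hunk 2: at line 3 remove [wlw,ary,betb] add [yuzzj,kxh] -> 9 lines: rdsww bss qrmw yuzzj kxh yzl ytrma qgpt lzcb
Hunk 3: at line 2 remove [yuzzj,kxh] add [fmow,ekm] -> 9 lines: rdsww bss qrmw fmow ekm yzl ytrma qgpt lzcb
Hunk 4: at line 2 remove [fmow,ekm,yzl] add [ryca,prjj] -> 8 lines: rdsww bss qrmw ryca prjj ytrma qgpt lzcb
Final line count: 8

Answer: 8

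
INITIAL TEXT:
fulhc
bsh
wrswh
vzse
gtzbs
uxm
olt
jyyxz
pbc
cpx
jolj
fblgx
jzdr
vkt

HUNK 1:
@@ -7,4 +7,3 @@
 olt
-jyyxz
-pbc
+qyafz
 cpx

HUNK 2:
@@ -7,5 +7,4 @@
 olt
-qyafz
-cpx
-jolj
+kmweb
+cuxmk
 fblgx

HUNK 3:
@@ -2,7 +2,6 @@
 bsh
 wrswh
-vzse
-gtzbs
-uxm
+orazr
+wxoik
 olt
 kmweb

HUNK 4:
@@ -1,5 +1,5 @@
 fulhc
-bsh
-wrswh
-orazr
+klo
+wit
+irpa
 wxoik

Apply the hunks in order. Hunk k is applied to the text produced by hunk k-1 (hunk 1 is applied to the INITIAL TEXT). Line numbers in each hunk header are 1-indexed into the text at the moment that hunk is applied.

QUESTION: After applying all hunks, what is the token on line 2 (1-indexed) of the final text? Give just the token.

Hunk 1: at line 7 remove [jyyxz,pbc] add [qyafz] -> 13 lines: fulhc bsh wrswh vzse gtzbs uxm olt qyafz cpx jolj fblgx jzdr vkt
Hunk 2: at line 7 remove [qyafz,cpx,jolj] add [kmweb,cuxmk] -> 12 lines: fulhc bsh wrswh vzse gtzbs uxm olt kmweb cuxmk fblgx jzdr vkt
Hunk 3: at line 2 remove [vzse,gtzbs,uxm] add [orazr,wxoik] -> 11 lines: fulhc bsh wrswh orazr wxoik olt kmweb cuxmk fblgx jzdr vkt
Hunk 4: at line 1 remove [bsh,wrswh,orazr] add [klo,wit,irpa] -> 11 lines: fulhc klo wit irpa wxoik olt kmweb cuxmk fblgx jzdr vkt
Final line 2: klo

Answer: klo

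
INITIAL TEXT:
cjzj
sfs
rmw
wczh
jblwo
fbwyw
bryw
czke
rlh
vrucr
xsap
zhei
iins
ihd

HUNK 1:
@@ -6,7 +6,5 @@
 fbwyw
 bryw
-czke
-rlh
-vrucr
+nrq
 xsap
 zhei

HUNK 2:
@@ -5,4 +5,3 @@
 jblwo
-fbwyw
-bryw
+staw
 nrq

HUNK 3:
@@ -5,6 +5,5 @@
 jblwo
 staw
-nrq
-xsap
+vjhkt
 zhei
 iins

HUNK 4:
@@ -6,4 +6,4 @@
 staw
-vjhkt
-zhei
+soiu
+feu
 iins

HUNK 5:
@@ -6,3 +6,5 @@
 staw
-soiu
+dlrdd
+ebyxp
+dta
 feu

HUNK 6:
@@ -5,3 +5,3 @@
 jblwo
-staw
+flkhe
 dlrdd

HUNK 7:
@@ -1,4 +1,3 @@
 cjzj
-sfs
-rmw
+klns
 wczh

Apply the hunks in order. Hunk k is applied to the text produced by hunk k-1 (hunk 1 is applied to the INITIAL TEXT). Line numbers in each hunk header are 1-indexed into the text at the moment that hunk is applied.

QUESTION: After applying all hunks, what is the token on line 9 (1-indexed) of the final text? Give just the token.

Answer: feu

Derivation:
Hunk 1: at line 6 remove [czke,rlh,vrucr] add [nrq] -> 12 lines: cjzj sfs rmw wczh jblwo fbwyw bryw nrq xsap zhei iins ihd
Hunk 2: at line 5 remove [fbwyw,bryw] add [staw] -> 11 lines: cjzj sfs rmw wczh jblwo staw nrq xsap zhei iins ihd
Hunk 3: at line 5 remove [nrq,xsap] add [vjhkt] -> 10 lines: cjzj sfs rmw wczh jblwo staw vjhkt zhei iins ihd
Hunk 4: at line 6 remove [vjhkt,zhei] add [soiu,feu] -> 10 lines: cjzj sfs rmw wczh jblwo staw soiu feu iins ihd
Hunk 5: at line 6 remove [soiu] add [dlrdd,ebyxp,dta] -> 12 lines: cjzj sfs rmw wczh jblwo staw dlrdd ebyxp dta feu iins ihd
Hunk 6: at line 5 remove [staw] add [flkhe] -> 12 lines: cjzj sfs rmw wczh jblwo flkhe dlrdd ebyxp dta feu iins ihd
Hunk 7: at line 1 remove [sfs,rmw] add [klns] -> 11 lines: cjzj klns wczh jblwo flkhe dlrdd ebyxp dta feu iins ihd
Final line 9: feu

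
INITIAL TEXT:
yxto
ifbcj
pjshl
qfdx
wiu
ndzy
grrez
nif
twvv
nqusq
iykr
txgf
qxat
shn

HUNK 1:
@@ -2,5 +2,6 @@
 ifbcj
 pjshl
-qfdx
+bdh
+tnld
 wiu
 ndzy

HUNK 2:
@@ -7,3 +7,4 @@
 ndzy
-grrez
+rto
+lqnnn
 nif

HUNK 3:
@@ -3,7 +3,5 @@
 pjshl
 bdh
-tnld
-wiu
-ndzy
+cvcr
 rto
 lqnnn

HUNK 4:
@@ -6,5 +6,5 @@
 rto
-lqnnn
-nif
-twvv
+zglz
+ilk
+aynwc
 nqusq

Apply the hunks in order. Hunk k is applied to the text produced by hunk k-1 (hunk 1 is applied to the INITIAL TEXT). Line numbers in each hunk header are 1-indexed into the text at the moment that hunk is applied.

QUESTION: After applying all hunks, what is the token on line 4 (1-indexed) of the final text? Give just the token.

Answer: bdh

Derivation:
Hunk 1: at line 2 remove [qfdx] add [bdh,tnld] -> 15 lines: yxto ifbcj pjshl bdh tnld wiu ndzy grrez nif twvv nqusq iykr txgf qxat shn
Hunk 2: at line 7 remove [grrez] add [rto,lqnnn] -> 16 lines: yxto ifbcj pjshl bdh tnld wiu ndzy rto lqnnn nif twvv nqusq iykr txgf qxat shn
Hunk 3: at line 3 remove [tnld,wiu,ndzy] add [cvcr] -> 14 lines: yxto ifbcj pjshl bdh cvcr rto lqnnn nif twvv nqusq iykr txgf qxat shn
Hunk 4: at line 6 remove [lqnnn,nif,twvv] add [zglz,ilk,aynwc] -> 14 lines: yxto ifbcj pjshl bdh cvcr rto zglz ilk aynwc nqusq iykr txgf qxat shn
Final line 4: bdh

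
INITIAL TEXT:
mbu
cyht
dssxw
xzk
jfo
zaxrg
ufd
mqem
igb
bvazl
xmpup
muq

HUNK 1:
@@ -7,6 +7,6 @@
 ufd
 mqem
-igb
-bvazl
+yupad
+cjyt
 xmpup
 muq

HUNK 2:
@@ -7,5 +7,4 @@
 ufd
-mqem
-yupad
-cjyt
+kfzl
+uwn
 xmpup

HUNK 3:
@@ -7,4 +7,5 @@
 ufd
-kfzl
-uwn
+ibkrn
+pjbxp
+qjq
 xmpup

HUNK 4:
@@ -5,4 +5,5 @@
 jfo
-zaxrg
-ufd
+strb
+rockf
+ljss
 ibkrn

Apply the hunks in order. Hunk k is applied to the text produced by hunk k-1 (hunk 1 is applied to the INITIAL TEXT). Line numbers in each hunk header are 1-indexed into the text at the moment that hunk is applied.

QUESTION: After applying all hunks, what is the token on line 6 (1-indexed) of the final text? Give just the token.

Hunk 1: at line 7 remove [igb,bvazl] add [yupad,cjyt] -> 12 lines: mbu cyht dssxw xzk jfo zaxrg ufd mqem yupad cjyt xmpup muq
Hunk 2: at line 7 remove [mqem,yupad,cjyt] add [kfzl,uwn] -> 11 lines: mbu cyht dssxw xzk jfo zaxrg ufd kfzl uwn xmpup muq
Hunk 3: at line 7 remove [kfzl,uwn] add [ibkrn,pjbxp,qjq] -> 12 lines: mbu cyht dssxw xzk jfo zaxrg ufd ibkrn pjbxp qjq xmpup muq
Hunk 4: at line 5 remove [zaxrg,ufd] add [strb,rockf,ljss] -> 13 lines: mbu cyht dssxw xzk jfo strb rockf ljss ibkrn pjbxp qjq xmpup muq
Final line 6: strb

Answer: strb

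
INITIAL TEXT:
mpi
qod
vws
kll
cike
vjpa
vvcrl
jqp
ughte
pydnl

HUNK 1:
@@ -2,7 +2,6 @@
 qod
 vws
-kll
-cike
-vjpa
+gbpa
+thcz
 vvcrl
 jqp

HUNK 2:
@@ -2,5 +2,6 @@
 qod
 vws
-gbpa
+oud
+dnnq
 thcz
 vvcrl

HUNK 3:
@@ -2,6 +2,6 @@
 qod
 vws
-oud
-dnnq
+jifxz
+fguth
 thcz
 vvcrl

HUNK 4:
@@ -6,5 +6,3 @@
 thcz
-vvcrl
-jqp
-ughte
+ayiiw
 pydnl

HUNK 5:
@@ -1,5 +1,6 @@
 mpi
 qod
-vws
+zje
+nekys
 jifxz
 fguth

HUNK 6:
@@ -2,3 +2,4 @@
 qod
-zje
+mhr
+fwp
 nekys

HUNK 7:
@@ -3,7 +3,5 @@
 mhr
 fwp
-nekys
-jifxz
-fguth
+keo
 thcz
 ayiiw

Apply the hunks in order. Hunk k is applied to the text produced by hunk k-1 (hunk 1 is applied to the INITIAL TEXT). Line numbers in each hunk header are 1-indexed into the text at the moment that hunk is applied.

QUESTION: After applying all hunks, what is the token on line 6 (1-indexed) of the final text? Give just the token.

Answer: thcz

Derivation:
Hunk 1: at line 2 remove [kll,cike,vjpa] add [gbpa,thcz] -> 9 lines: mpi qod vws gbpa thcz vvcrl jqp ughte pydnl
Hunk 2: at line 2 remove [gbpa] add [oud,dnnq] -> 10 lines: mpi qod vws oud dnnq thcz vvcrl jqp ughte pydnl
Hunk 3: at line 2 remove [oud,dnnq] add [jifxz,fguth] -> 10 lines: mpi qod vws jifxz fguth thcz vvcrl jqp ughte pydnl
Hunk 4: at line 6 remove [vvcrl,jqp,ughte] add [ayiiw] -> 8 lines: mpi qod vws jifxz fguth thcz ayiiw pydnl
Hunk 5: at line 1 remove [vws] add [zje,nekys] -> 9 lines: mpi qod zje nekys jifxz fguth thcz ayiiw pydnl
Hunk 6: at line 2 remove [zje] add [mhr,fwp] -> 10 lines: mpi qod mhr fwp nekys jifxz fguth thcz ayiiw pydnl
Hunk 7: at line 3 remove [nekys,jifxz,fguth] add [keo] -> 8 lines: mpi qod mhr fwp keo thcz ayiiw pydnl
Final line 6: thcz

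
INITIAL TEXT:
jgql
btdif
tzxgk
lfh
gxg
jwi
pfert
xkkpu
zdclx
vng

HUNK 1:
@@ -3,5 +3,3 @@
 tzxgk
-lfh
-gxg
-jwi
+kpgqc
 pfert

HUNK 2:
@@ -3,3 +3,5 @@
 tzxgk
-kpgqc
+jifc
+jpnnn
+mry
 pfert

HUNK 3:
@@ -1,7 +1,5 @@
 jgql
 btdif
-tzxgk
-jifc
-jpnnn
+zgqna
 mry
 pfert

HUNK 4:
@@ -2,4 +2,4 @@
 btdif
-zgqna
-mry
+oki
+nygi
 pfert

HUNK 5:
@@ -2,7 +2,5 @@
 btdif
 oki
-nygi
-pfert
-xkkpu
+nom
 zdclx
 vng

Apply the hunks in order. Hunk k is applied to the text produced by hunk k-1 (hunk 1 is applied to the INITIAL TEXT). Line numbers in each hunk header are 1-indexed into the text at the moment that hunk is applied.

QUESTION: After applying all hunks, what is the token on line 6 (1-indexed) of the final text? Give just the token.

Answer: vng

Derivation:
Hunk 1: at line 3 remove [lfh,gxg,jwi] add [kpgqc] -> 8 lines: jgql btdif tzxgk kpgqc pfert xkkpu zdclx vng
Hunk 2: at line 3 remove [kpgqc] add [jifc,jpnnn,mry] -> 10 lines: jgql btdif tzxgk jifc jpnnn mry pfert xkkpu zdclx vng
Hunk 3: at line 1 remove [tzxgk,jifc,jpnnn] add [zgqna] -> 8 lines: jgql btdif zgqna mry pfert xkkpu zdclx vng
Hunk 4: at line 2 remove [zgqna,mry] add [oki,nygi] -> 8 lines: jgql btdif oki nygi pfert xkkpu zdclx vng
Hunk 5: at line 2 remove [nygi,pfert,xkkpu] add [nom] -> 6 lines: jgql btdif oki nom zdclx vng
Final line 6: vng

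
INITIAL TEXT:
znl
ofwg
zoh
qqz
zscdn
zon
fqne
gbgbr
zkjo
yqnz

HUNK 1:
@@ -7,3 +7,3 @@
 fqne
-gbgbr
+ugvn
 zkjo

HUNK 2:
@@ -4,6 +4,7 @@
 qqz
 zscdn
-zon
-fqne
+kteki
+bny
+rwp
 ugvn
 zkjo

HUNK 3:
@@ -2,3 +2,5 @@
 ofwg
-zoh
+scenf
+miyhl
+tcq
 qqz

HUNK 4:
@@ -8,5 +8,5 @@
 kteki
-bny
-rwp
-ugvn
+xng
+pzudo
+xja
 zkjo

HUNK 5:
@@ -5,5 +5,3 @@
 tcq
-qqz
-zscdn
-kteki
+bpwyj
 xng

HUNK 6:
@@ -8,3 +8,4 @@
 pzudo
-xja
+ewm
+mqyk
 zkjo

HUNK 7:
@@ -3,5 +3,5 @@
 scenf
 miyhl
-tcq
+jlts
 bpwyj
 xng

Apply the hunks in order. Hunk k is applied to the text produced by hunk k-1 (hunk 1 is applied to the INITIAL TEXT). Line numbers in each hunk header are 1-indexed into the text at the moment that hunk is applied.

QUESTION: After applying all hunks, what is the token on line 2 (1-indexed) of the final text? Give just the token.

Hunk 1: at line 7 remove [gbgbr] add [ugvn] -> 10 lines: znl ofwg zoh qqz zscdn zon fqne ugvn zkjo yqnz
Hunk 2: at line 4 remove [zon,fqne] add [kteki,bny,rwp] -> 11 lines: znl ofwg zoh qqz zscdn kteki bny rwp ugvn zkjo yqnz
Hunk 3: at line 2 remove [zoh] add [scenf,miyhl,tcq] -> 13 lines: znl ofwg scenf miyhl tcq qqz zscdn kteki bny rwp ugvn zkjo yqnz
Hunk 4: at line 8 remove [bny,rwp,ugvn] add [xng,pzudo,xja] -> 13 lines: znl ofwg scenf miyhl tcq qqz zscdn kteki xng pzudo xja zkjo yqnz
Hunk 5: at line 5 remove [qqz,zscdn,kteki] add [bpwyj] -> 11 lines: znl ofwg scenf miyhl tcq bpwyj xng pzudo xja zkjo yqnz
Hunk 6: at line 8 remove [xja] add [ewm,mqyk] -> 12 lines: znl ofwg scenf miyhl tcq bpwyj xng pzudo ewm mqyk zkjo yqnz
Hunk 7: at line 3 remove [tcq] add [jlts] -> 12 lines: znl ofwg scenf miyhl jlts bpwyj xng pzudo ewm mqyk zkjo yqnz
Final line 2: ofwg

Answer: ofwg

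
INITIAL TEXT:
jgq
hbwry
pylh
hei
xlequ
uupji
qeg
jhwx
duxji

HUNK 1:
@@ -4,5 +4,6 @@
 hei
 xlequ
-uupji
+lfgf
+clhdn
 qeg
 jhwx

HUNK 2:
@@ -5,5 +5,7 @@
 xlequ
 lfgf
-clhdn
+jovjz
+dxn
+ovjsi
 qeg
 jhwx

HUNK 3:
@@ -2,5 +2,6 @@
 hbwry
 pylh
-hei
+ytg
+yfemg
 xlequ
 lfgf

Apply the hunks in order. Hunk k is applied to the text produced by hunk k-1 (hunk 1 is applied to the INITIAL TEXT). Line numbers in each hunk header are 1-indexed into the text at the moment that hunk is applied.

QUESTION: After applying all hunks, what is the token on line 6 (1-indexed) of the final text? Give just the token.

Hunk 1: at line 4 remove [uupji] add [lfgf,clhdn] -> 10 lines: jgq hbwry pylh hei xlequ lfgf clhdn qeg jhwx duxji
Hunk 2: at line 5 remove [clhdn] add [jovjz,dxn,ovjsi] -> 12 lines: jgq hbwry pylh hei xlequ lfgf jovjz dxn ovjsi qeg jhwx duxji
Hunk 3: at line 2 remove [hei] add [ytg,yfemg] -> 13 lines: jgq hbwry pylh ytg yfemg xlequ lfgf jovjz dxn ovjsi qeg jhwx duxji
Final line 6: xlequ

Answer: xlequ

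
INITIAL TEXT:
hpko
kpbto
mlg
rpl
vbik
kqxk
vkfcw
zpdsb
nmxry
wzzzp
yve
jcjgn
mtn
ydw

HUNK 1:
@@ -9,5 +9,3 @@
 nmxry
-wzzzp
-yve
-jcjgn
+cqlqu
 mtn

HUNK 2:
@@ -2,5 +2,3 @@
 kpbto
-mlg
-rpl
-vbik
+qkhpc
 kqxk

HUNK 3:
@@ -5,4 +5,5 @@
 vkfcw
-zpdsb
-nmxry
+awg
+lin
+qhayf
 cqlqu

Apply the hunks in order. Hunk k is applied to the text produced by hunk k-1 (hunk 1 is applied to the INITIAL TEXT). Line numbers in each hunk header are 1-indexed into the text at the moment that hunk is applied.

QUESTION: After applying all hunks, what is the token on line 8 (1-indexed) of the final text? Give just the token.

Hunk 1: at line 9 remove [wzzzp,yve,jcjgn] add [cqlqu] -> 12 lines: hpko kpbto mlg rpl vbik kqxk vkfcw zpdsb nmxry cqlqu mtn ydw
Hunk 2: at line 2 remove [mlg,rpl,vbik] add [qkhpc] -> 10 lines: hpko kpbto qkhpc kqxk vkfcw zpdsb nmxry cqlqu mtn ydw
Hunk 3: at line 5 remove [zpdsb,nmxry] add [awg,lin,qhayf] -> 11 lines: hpko kpbto qkhpc kqxk vkfcw awg lin qhayf cqlqu mtn ydw
Final line 8: qhayf

Answer: qhayf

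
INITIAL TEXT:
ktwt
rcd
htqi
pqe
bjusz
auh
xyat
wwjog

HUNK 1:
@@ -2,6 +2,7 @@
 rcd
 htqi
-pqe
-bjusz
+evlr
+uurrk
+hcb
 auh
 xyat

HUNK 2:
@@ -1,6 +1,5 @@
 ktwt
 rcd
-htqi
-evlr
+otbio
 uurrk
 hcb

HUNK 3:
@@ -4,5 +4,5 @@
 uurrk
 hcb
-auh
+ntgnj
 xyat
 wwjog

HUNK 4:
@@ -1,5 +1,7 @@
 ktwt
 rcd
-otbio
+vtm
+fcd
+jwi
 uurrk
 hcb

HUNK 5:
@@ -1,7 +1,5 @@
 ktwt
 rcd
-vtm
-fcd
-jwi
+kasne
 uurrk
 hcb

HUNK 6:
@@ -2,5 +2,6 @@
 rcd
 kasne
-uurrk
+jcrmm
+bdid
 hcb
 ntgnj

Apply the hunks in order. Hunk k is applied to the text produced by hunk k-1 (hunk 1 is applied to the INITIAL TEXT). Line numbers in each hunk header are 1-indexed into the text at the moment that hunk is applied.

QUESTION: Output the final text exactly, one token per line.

Hunk 1: at line 2 remove [pqe,bjusz] add [evlr,uurrk,hcb] -> 9 lines: ktwt rcd htqi evlr uurrk hcb auh xyat wwjog
Hunk 2: at line 1 remove [htqi,evlr] add [otbio] -> 8 lines: ktwt rcd otbio uurrk hcb auh xyat wwjog
Hunk 3: at line 4 remove [auh] add [ntgnj] -> 8 lines: ktwt rcd otbio uurrk hcb ntgnj xyat wwjog
Hunk 4: at line 1 remove [otbio] add [vtm,fcd,jwi] -> 10 lines: ktwt rcd vtm fcd jwi uurrk hcb ntgnj xyat wwjog
Hunk 5: at line 1 remove [vtm,fcd,jwi] add [kasne] -> 8 lines: ktwt rcd kasne uurrk hcb ntgnj xyat wwjog
Hunk 6: at line 2 remove [uurrk] add [jcrmm,bdid] -> 9 lines: ktwt rcd kasne jcrmm bdid hcb ntgnj xyat wwjog

Answer: ktwt
rcd
kasne
jcrmm
bdid
hcb
ntgnj
xyat
wwjog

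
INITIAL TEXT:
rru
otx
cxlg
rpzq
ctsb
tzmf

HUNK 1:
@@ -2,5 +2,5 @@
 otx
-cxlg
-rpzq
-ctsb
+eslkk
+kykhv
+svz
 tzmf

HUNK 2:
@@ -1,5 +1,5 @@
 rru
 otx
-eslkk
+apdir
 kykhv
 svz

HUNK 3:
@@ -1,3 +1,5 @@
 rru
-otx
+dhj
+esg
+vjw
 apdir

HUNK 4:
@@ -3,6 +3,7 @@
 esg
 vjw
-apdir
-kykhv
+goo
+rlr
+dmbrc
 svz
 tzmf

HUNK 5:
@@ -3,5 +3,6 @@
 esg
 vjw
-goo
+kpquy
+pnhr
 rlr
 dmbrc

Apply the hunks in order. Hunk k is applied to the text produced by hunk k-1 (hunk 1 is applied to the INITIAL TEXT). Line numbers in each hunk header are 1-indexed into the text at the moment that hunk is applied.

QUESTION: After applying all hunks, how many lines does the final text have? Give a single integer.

Hunk 1: at line 2 remove [cxlg,rpzq,ctsb] add [eslkk,kykhv,svz] -> 6 lines: rru otx eslkk kykhv svz tzmf
Hunk 2: at line 1 remove [eslkk] add [apdir] -> 6 lines: rru otx apdir kykhv svz tzmf
Hunk 3: at line 1 remove [otx] add [dhj,esg,vjw] -> 8 lines: rru dhj esg vjw apdir kykhv svz tzmf
Hunk 4: at line 3 remove [apdir,kykhv] add [goo,rlr,dmbrc] -> 9 lines: rru dhj esg vjw goo rlr dmbrc svz tzmf
Hunk 5: at line 3 remove [goo] add [kpquy,pnhr] -> 10 lines: rru dhj esg vjw kpquy pnhr rlr dmbrc svz tzmf
Final line count: 10

Answer: 10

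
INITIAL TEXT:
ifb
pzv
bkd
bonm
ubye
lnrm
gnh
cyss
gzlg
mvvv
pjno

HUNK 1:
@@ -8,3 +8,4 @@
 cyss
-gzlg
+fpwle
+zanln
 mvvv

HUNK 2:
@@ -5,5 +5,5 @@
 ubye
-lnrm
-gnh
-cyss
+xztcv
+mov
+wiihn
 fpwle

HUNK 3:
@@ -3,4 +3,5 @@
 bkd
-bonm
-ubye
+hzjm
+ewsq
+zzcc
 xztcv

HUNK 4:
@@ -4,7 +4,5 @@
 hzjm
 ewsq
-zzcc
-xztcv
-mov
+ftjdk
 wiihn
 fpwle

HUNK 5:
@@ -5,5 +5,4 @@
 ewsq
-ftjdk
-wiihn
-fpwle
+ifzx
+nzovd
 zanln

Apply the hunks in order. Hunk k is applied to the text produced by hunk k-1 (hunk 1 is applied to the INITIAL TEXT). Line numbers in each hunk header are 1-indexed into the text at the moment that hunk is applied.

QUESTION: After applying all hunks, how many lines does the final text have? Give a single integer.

Answer: 10

Derivation:
Hunk 1: at line 8 remove [gzlg] add [fpwle,zanln] -> 12 lines: ifb pzv bkd bonm ubye lnrm gnh cyss fpwle zanln mvvv pjno
Hunk 2: at line 5 remove [lnrm,gnh,cyss] add [xztcv,mov,wiihn] -> 12 lines: ifb pzv bkd bonm ubye xztcv mov wiihn fpwle zanln mvvv pjno
Hunk 3: at line 3 remove [bonm,ubye] add [hzjm,ewsq,zzcc] -> 13 lines: ifb pzv bkd hzjm ewsq zzcc xztcv mov wiihn fpwle zanln mvvv pjno
Hunk 4: at line 4 remove [zzcc,xztcv,mov] add [ftjdk] -> 11 lines: ifb pzv bkd hzjm ewsq ftjdk wiihn fpwle zanln mvvv pjno
Hunk 5: at line 5 remove [ftjdk,wiihn,fpwle] add [ifzx,nzovd] -> 10 lines: ifb pzv bkd hzjm ewsq ifzx nzovd zanln mvvv pjno
Final line count: 10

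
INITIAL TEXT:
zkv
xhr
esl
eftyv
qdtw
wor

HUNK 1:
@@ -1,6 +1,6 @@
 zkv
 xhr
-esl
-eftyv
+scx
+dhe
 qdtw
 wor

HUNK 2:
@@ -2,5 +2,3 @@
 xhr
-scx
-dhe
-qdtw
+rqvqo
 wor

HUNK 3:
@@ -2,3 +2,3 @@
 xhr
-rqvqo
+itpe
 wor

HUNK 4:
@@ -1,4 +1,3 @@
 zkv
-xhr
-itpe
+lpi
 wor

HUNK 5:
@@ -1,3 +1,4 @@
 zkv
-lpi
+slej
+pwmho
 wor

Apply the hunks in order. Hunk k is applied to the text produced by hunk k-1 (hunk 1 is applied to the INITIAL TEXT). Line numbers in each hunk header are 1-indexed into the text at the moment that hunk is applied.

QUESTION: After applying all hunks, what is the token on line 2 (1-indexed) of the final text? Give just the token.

Answer: slej

Derivation:
Hunk 1: at line 1 remove [esl,eftyv] add [scx,dhe] -> 6 lines: zkv xhr scx dhe qdtw wor
Hunk 2: at line 2 remove [scx,dhe,qdtw] add [rqvqo] -> 4 lines: zkv xhr rqvqo wor
Hunk 3: at line 2 remove [rqvqo] add [itpe] -> 4 lines: zkv xhr itpe wor
Hunk 4: at line 1 remove [xhr,itpe] add [lpi] -> 3 lines: zkv lpi wor
Hunk 5: at line 1 remove [lpi] add [slej,pwmho] -> 4 lines: zkv slej pwmho wor
Final line 2: slej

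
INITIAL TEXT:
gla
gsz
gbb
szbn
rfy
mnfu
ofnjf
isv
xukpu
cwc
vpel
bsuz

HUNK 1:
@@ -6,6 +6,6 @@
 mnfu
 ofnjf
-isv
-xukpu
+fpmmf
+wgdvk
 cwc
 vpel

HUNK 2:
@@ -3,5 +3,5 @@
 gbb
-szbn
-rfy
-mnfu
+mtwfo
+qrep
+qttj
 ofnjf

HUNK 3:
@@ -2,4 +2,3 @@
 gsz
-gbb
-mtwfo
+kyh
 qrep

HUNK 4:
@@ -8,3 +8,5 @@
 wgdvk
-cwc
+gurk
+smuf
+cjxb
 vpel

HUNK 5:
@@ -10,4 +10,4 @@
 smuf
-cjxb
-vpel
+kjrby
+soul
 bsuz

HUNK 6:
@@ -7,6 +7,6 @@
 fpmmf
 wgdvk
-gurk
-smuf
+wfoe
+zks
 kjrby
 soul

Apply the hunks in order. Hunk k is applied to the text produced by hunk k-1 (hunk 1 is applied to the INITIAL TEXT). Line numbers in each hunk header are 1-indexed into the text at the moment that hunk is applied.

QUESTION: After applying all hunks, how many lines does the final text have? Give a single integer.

Answer: 13

Derivation:
Hunk 1: at line 6 remove [isv,xukpu] add [fpmmf,wgdvk] -> 12 lines: gla gsz gbb szbn rfy mnfu ofnjf fpmmf wgdvk cwc vpel bsuz
Hunk 2: at line 3 remove [szbn,rfy,mnfu] add [mtwfo,qrep,qttj] -> 12 lines: gla gsz gbb mtwfo qrep qttj ofnjf fpmmf wgdvk cwc vpel bsuz
Hunk 3: at line 2 remove [gbb,mtwfo] add [kyh] -> 11 lines: gla gsz kyh qrep qttj ofnjf fpmmf wgdvk cwc vpel bsuz
Hunk 4: at line 8 remove [cwc] add [gurk,smuf,cjxb] -> 13 lines: gla gsz kyh qrep qttj ofnjf fpmmf wgdvk gurk smuf cjxb vpel bsuz
Hunk 5: at line 10 remove [cjxb,vpel] add [kjrby,soul] -> 13 lines: gla gsz kyh qrep qttj ofnjf fpmmf wgdvk gurk smuf kjrby soul bsuz
Hunk 6: at line 7 remove [gurk,smuf] add [wfoe,zks] -> 13 lines: gla gsz kyh qrep qttj ofnjf fpmmf wgdvk wfoe zks kjrby soul bsuz
Final line count: 13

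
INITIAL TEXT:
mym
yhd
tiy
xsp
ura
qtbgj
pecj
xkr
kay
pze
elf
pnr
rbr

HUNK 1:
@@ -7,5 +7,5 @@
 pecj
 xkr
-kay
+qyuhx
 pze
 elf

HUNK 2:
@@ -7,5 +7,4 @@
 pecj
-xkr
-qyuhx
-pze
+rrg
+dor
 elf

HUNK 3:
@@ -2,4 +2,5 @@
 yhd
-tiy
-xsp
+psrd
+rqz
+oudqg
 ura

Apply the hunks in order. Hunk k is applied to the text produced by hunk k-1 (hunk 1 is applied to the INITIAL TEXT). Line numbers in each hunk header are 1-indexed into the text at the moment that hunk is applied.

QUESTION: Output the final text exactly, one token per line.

Hunk 1: at line 7 remove [kay] add [qyuhx] -> 13 lines: mym yhd tiy xsp ura qtbgj pecj xkr qyuhx pze elf pnr rbr
Hunk 2: at line 7 remove [xkr,qyuhx,pze] add [rrg,dor] -> 12 lines: mym yhd tiy xsp ura qtbgj pecj rrg dor elf pnr rbr
Hunk 3: at line 2 remove [tiy,xsp] add [psrd,rqz,oudqg] -> 13 lines: mym yhd psrd rqz oudqg ura qtbgj pecj rrg dor elf pnr rbr

Answer: mym
yhd
psrd
rqz
oudqg
ura
qtbgj
pecj
rrg
dor
elf
pnr
rbr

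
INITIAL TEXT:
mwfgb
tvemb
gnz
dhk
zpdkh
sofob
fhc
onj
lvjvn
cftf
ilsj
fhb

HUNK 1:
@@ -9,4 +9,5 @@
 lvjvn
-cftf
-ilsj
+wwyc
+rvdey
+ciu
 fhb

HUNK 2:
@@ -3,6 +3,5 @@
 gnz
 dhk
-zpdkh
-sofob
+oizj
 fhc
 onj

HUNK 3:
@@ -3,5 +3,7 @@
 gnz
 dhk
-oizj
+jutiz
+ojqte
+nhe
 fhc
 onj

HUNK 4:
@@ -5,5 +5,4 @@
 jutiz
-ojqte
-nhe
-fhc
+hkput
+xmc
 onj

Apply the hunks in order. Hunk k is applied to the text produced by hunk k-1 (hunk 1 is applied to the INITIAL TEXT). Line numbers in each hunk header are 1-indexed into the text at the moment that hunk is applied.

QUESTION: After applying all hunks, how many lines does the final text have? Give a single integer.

Answer: 13

Derivation:
Hunk 1: at line 9 remove [cftf,ilsj] add [wwyc,rvdey,ciu] -> 13 lines: mwfgb tvemb gnz dhk zpdkh sofob fhc onj lvjvn wwyc rvdey ciu fhb
Hunk 2: at line 3 remove [zpdkh,sofob] add [oizj] -> 12 lines: mwfgb tvemb gnz dhk oizj fhc onj lvjvn wwyc rvdey ciu fhb
Hunk 3: at line 3 remove [oizj] add [jutiz,ojqte,nhe] -> 14 lines: mwfgb tvemb gnz dhk jutiz ojqte nhe fhc onj lvjvn wwyc rvdey ciu fhb
Hunk 4: at line 5 remove [ojqte,nhe,fhc] add [hkput,xmc] -> 13 lines: mwfgb tvemb gnz dhk jutiz hkput xmc onj lvjvn wwyc rvdey ciu fhb
Final line count: 13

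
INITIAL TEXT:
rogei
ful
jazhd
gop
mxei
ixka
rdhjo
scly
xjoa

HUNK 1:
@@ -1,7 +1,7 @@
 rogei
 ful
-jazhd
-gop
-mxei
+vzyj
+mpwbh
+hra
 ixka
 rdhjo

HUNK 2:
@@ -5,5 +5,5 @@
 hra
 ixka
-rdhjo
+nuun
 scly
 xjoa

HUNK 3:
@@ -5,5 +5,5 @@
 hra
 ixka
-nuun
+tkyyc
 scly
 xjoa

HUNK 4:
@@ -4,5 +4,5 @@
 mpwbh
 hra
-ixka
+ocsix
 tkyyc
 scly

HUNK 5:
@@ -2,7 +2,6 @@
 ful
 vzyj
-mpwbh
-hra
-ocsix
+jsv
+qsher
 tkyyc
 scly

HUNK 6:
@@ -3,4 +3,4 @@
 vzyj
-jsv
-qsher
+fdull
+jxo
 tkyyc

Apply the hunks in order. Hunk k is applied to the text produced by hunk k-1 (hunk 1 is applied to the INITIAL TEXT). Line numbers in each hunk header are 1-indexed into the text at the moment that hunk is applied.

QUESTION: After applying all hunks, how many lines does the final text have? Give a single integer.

Hunk 1: at line 1 remove [jazhd,gop,mxei] add [vzyj,mpwbh,hra] -> 9 lines: rogei ful vzyj mpwbh hra ixka rdhjo scly xjoa
Hunk 2: at line 5 remove [rdhjo] add [nuun] -> 9 lines: rogei ful vzyj mpwbh hra ixka nuun scly xjoa
Hunk 3: at line 5 remove [nuun] add [tkyyc] -> 9 lines: rogei ful vzyj mpwbh hra ixka tkyyc scly xjoa
Hunk 4: at line 4 remove [ixka] add [ocsix] -> 9 lines: rogei ful vzyj mpwbh hra ocsix tkyyc scly xjoa
Hunk 5: at line 2 remove [mpwbh,hra,ocsix] add [jsv,qsher] -> 8 lines: rogei ful vzyj jsv qsher tkyyc scly xjoa
Hunk 6: at line 3 remove [jsv,qsher] add [fdull,jxo] -> 8 lines: rogei ful vzyj fdull jxo tkyyc scly xjoa
Final line count: 8

Answer: 8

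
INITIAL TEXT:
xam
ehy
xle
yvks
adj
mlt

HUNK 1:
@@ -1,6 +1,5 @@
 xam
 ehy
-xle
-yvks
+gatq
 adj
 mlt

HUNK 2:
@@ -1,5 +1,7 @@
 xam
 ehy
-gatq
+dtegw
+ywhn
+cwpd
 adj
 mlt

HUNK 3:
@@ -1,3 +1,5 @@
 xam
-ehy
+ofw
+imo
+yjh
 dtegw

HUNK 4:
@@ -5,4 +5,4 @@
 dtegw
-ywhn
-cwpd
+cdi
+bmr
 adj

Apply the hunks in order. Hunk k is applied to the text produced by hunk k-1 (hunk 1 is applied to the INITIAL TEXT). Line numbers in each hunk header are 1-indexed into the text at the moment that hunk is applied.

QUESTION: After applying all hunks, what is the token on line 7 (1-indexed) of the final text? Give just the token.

Answer: bmr

Derivation:
Hunk 1: at line 1 remove [xle,yvks] add [gatq] -> 5 lines: xam ehy gatq adj mlt
Hunk 2: at line 1 remove [gatq] add [dtegw,ywhn,cwpd] -> 7 lines: xam ehy dtegw ywhn cwpd adj mlt
Hunk 3: at line 1 remove [ehy] add [ofw,imo,yjh] -> 9 lines: xam ofw imo yjh dtegw ywhn cwpd adj mlt
Hunk 4: at line 5 remove [ywhn,cwpd] add [cdi,bmr] -> 9 lines: xam ofw imo yjh dtegw cdi bmr adj mlt
Final line 7: bmr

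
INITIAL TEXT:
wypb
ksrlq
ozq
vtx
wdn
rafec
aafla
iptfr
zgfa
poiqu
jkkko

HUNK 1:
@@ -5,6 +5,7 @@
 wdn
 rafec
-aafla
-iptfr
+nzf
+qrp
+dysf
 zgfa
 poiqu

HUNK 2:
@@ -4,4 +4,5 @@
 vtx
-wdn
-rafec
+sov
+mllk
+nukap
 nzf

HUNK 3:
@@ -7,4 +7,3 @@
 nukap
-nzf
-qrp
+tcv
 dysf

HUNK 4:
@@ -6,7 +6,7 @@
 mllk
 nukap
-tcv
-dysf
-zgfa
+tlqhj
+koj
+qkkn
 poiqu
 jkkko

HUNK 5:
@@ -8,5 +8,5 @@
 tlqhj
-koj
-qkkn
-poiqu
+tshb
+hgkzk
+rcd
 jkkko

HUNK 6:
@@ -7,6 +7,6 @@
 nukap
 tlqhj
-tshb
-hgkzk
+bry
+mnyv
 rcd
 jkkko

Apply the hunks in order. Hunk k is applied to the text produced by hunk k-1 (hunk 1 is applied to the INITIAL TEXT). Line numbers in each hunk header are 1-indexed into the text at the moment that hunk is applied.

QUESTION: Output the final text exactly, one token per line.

Answer: wypb
ksrlq
ozq
vtx
sov
mllk
nukap
tlqhj
bry
mnyv
rcd
jkkko

Derivation:
Hunk 1: at line 5 remove [aafla,iptfr] add [nzf,qrp,dysf] -> 12 lines: wypb ksrlq ozq vtx wdn rafec nzf qrp dysf zgfa poiqu jkkko
Hunk 2: at line 4 remove [wdn,rafec] add [sov,mllk,nukap] -> 13 lines: wypb ksrlq ozq vtx sov mllk nukap nzf qrp dysf zgfa poiqu jkkko
Hunk 3: at line 7 remove [nzf,qrp] add [tcv] -> 12 lines: wypb ksrlq ozq vtx sov mllk nukap tcv dysf zgfa poiqu jkkko
Hunk 4: at line 6 remove [tcv,dysf,zgfa] add [tlqhj,koj,qkkn] -> 12 lines: wypb ksrlq ozq vtx sov mllk nukap tlqhj koj qkkn poiqu jkkko
Hunk 5: at line 8 remove [koj,qkkn,poiqu] add [tshb,hgkzk,rcd] -> 12 lines: wypb ksrlq ozq vtx sov mllk nukap tlqhj tshb hgkzk rcd jkkko
Hunk 6: at line 7 remove [tshb,hgkzk] add [bry,mnyv] -> 12 lines: wypb ksrlq ozq vtx sov mllk nukap tlqhj bry mnyv rcd jkkko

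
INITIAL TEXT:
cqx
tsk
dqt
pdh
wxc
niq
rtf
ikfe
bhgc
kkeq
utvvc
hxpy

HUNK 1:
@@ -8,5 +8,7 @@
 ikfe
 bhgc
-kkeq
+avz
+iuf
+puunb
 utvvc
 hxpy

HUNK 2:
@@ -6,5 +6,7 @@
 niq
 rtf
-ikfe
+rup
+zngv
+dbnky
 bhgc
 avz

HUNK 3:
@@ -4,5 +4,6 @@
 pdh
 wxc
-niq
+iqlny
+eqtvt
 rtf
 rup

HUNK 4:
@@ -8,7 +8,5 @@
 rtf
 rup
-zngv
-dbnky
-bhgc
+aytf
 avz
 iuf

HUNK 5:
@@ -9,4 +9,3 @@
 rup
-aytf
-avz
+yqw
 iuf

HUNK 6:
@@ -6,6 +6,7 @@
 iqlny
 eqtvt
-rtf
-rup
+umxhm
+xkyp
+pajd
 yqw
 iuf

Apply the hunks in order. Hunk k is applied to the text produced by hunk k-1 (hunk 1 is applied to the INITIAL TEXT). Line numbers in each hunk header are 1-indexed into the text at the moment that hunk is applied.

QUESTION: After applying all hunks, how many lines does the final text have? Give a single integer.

Hunk 1: at line 8 remove [kkeq] add [avz,iuf,puunb] -> 14 lines: cqx tsk dqt pdh wxc niq rtf ikfe bhgc avz iuf puunb utvvc hxpy
Hunk 2: at line 6 remove [ikfe] add [rup,zngv,dbnky] -> 16 lines: cqx tsk dqt pdh wxc niq rtf rup zngv dbnky bhgc avz iuf puunb utvvc hxpy
Hunk 3: at line 4 remove [niq] add [iqlny,eqtvt] -> 17 lines: cqx tsk dqt pdh wxc iqlny eqtvt rtf rup zngv dbnky bhgc avz iuf puunb utvvc hxpy
Hunk 4: at line 8 remove [zngv,dbnky,bhgc] add [aytf] -> 15 lines: cqx tsk dqt pdh wxc iqlny eqtvt rtf rup aytf avz iuf puunb utvvc hxpy
Hunk 5: at line 9 remove [aytf,avz] add [yqw] -> 14 lines: cqx tsk dqt pdh wxc iqlny eqtvt rtf rup yqw iuf puunb utvvc hxpy
Hunk 6: at line 6 remove [rtf,rup] add [umxhm,xkyp,pajd] -> 15 lines: cqx tsk dqt pdh wxc iqlny eqtvt umxhm xkyp pajd yqw iuf puunb utvvc hxpy
Final line count: 15

Answer: 15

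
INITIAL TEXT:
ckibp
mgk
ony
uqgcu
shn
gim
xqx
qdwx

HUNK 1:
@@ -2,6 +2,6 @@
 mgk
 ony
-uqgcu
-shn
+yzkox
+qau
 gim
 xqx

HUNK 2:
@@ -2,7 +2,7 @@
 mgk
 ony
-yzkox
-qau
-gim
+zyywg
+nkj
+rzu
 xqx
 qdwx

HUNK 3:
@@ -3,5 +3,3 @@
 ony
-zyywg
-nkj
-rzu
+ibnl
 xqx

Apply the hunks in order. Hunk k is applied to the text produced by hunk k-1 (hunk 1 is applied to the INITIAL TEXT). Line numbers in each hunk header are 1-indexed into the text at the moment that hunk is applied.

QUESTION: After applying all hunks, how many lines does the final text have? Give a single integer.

Hunk 1: at line 2 remove [uqgcu,shn] add [yzkox,qau] -> 8 lines: ckibp mgk ony yzkox qau gim xqx qdwx
Hunk 2: at line 2 remove [yzkox,qau,gim] add [zyywg,nkj,rzu] -> 8 lines: ckibp mgk ony zyywg nkj rzu xqx qdwx
Hunk 3: at line 3 remove [zyywg,nkj,rzu] add [ibnl] -> 6 lines: ckibp mgk ony ibnl xqx qdwx
Final line count: 6

Answer: 6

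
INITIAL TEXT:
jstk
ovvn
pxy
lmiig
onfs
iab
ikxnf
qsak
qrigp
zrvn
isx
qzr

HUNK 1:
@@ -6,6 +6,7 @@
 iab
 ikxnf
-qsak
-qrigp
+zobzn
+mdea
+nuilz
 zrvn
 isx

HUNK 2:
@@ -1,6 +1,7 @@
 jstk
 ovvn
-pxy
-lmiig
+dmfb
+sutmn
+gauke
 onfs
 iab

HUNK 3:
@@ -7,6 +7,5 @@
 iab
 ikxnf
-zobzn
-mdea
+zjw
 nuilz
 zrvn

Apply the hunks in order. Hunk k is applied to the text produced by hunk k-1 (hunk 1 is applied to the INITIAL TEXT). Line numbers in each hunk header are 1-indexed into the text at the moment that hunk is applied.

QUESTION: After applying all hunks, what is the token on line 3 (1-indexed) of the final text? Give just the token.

Hunk 1: at line 6 remove [qsak,qrigp] add [zobzn,mdea,nuilz] -> 13 lines: jstk ovvn pxy lmiig onfs iab ikxnf zobzn mdea nuilz zrvn isx qzr
Hunk 2: at line 1 remove [pxy,lmiig] add [dmfb,sutmn,gauke] -> 14 lines: jstk ovvn dmfb sutmn gauke onfs iab ikxnf zobzn mdea nuilz zrvn isx qzr
Hunk 3: at line 7 remove [zobzn,mdea] add [zjw] -> 13 lines: jstk ovvn dmfb sutmn gauke onfs iab ikxnf zjw nuilz zrvn isx qzr
Final line 3: dmfb

Answer: dmfb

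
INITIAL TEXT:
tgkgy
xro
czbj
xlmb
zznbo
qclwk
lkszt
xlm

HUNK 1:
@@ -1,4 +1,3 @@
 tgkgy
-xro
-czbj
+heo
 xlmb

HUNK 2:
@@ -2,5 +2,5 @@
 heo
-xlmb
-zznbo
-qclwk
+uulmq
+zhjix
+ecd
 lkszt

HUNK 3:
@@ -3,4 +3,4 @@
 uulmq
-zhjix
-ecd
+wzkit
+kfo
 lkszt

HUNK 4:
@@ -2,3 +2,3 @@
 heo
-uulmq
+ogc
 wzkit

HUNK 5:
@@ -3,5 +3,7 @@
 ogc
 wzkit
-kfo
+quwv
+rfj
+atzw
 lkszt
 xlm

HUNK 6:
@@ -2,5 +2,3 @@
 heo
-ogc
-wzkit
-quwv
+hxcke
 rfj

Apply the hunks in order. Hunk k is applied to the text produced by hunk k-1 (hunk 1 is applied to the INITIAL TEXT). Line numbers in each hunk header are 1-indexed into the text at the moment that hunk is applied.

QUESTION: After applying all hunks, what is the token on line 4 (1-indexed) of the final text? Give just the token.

Hunk 1: at line 1 remove [xro,czbj] add [heo] -> 7 lines: tgkgy heo xlmb zznbo qclwk lkszt xlm
Hunk 2: at line 2 remove [xlmb,zznbo,qclwk] add [uulmq,zhjix,ecd] -> 7 lines: tgkgy heo uulmq zhjix ecd lkszt xlm
Hunk 3: at line 3 remove [zhjix,ecd] add [wzkit,kfo] -> 7 lines: tgkgy heo uulmq wzkit kfo lkszt xlm
Hunk 4: at line 2 remove [uulmq] add [ogc] -> 7 lines: tgkgy heo ogc wzkit kfo lkszt xlm
Hunk 5: at line 3 remove [kfo] add [quwv,rfj,atzw] -> 9 lines: tgkgy heo ogc wzkit quwv rfj atzw lkszt xlm
Hunk 6: at line 2 remove [ogc,wzkit,quwv] add [hxcke] -> 7 lines: tgkgy heo hxcke rfj atzw lkszt xlm
Final line 4: rfj

Answer: rfj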